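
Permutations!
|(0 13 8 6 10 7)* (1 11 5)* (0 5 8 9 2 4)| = 35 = |(0 13 9 2 4)(1 11 8 6 10 7 5)|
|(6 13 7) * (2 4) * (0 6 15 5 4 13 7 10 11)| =10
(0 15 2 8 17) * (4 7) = (0 15 2 8 17)(4 7) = [15, 1, 8, 3, 7, 5, 6, 4, 17, 9, 10, 11, 12, 13, 14, 2, 16, 0]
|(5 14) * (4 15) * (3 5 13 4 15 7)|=|(15)(3 5 14 13 4 7)|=6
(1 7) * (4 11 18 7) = (1 4 11 18 7) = [0, 4, 2, 3, 11, 5, 6, 1, 8, 9, 10, 18, 12, 13, 14, 15, 16, 17, 7]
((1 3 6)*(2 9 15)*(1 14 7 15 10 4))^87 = ((1 3 6 14 7 15 2 9 10 4))^87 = (1 9 7 3 10 15 6 4 2 14)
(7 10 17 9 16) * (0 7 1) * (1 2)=[7, 0, 1, 3, 4, 5, 6, 10, 8, 16, 17, 11, 12, 13, 14, 15, 2, 9]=(0 7 10 17 9 16 2 1)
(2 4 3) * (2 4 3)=[0, 1, 3, 4, 2]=(2 3 4)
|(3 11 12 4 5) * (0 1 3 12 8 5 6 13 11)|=21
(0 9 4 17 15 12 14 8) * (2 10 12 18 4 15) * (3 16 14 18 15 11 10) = (0 9 11 10 12 18 4 17 2 3 16 14 8) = [9, 1, 3, 16, 17, 5, 6, 7, 0, 11, 12, 10, 18, 13, 8, 15, 14, 2, 4]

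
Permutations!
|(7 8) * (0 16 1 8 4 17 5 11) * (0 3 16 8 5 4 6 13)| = 10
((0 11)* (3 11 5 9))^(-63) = ((0 5 9 3 11))^(-63) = (0 9 11 5 3)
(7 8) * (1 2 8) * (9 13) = [0, 2, 8, 3, 4, 5, 6, 1, 7, 13, 10, 11, 12, 9] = (1 2 8 7)(9 13)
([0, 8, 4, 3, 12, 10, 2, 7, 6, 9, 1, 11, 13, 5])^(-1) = (1 10 5 13 12 4 2 6 8)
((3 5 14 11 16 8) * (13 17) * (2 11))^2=(17)(2 16 3 14 11 8 5)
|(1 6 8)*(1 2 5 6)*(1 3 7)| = 12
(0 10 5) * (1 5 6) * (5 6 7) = (0 10 7 5)(1 6) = [10, 6, 2, 3, 4, 0, 1, 5, 8, 9, 7]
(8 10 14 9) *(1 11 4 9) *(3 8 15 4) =(1 11 3 8 10 14)(4 9 15) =[0, 11, 2, 8, 9, 5, 6, 7, 10, 15, 14, 3, 12, 13, 1, 4]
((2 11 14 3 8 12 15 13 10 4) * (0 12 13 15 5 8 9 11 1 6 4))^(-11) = ((15)(0 12 5 8 13 10)(1 6 4 2)(3 9 11 14))^(-11) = (15)(0 12 5 8 13 10)(1 6 4 2)(3 9 11 14)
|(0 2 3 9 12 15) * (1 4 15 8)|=|(0 2 3 9 12 8 1 4 15)|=9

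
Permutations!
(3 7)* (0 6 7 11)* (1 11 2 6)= (0 1 11)(2 6 7 3)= [1, 11, 6, 2, 4, 5, 7, 3, 8, 9, 10, 0]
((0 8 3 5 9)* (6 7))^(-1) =((0 8 3 5 9)(6 7))^(-1) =(0 9 5 3 8)(6 7)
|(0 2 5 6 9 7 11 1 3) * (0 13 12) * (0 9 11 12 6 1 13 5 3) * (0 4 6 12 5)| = |(0 2 3)(1 4 6 11 13 12 9 7 5)| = 9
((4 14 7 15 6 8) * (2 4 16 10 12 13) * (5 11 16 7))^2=(2 14 11 10 13 4 5 16 12)(6 7)(8 15)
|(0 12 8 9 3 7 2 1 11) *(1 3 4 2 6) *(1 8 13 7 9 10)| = 36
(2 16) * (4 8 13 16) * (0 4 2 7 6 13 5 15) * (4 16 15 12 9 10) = (0 16 7 6 13 15)(4 8 5 12 9 10) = [16, 1, 2, 3, 8, 12, 13, 6, 5, 10, 4, 11, 9, 15, 14, 0, 7]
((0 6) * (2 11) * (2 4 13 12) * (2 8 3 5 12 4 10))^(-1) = ((0 6)(2 11 10)(3 5 12 8)(4 13))^(-1) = (0 6)(2 10 11)(3 8 12 5)(4 13)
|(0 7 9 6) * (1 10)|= |(0 7 9 6)(1 10)|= 4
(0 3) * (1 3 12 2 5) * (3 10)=(0 12 2 5 1 10 3)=[12, 10, 5, 0, 4, 1, 6, 7, 8, 9, 3, 11, 2]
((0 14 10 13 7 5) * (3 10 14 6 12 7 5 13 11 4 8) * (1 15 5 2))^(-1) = (0 5 15 1 2 13 7 12 6)(3 8 4 11 10)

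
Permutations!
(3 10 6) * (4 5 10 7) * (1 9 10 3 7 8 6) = (1 9 10)(3 8 6 7 4 5) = [0, 9, 2, 8, 5, 3, 7, 4, 6, 10, 1]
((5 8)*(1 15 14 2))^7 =(1 2 14 15)(5 8) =((1 15 14 2)(5 8))^7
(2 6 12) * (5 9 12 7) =(2 6 7 5 9 12) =[0, 1, 6, 3, 4, 9, 7, 5, 8, 12, 10, 11, 2]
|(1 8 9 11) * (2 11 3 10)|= 7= |(1 8 9 3 10 2 11)|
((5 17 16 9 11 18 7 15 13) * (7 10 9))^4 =(18)(5 15 16)(7 17 13)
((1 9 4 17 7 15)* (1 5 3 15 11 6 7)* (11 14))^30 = ((1 9 4 17)(3 15 5)(6 7 14 11))^30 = (1 4)(6 14)(7 11)(9 17)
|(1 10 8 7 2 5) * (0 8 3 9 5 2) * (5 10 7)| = |(0 8 5 1 7)(3 9 10)| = 15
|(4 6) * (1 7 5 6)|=5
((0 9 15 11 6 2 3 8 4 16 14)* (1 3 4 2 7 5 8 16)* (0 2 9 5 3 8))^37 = (0 5)(1 8 9 15 11 6 7 3 16 14 2 4)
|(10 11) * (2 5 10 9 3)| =6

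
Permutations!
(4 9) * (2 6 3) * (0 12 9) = (0 12 9 4)(2 6 3) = [12, 1, 6, 2, 0, 5, 3, 7, 8, 4, 10, 11, 9]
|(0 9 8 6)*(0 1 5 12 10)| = 8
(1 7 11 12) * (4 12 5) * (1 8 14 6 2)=(1 7 11 5 4 12 8 14 6 2)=[0, 7, 1, 3, 12, 4, 2, 11, 14, 9, 10, 5, 8, 13, 6]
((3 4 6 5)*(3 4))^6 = (6)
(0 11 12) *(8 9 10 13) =(0 11 12)(8 9 10 13) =[11, 1, 2, 3, 4, 5, 6, 7, 9, 10, 13, 12, 0, 8]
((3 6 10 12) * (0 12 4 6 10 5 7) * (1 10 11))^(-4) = ((0 12 3 11 1 10 4 6 5 7))^(-4) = (0 4 3 5 1)(6 11 7 10 12)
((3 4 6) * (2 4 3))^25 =((2 4 6))^25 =(2 4 6)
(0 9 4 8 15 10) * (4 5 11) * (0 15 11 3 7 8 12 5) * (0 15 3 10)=(0 9 15)(3 7 8 11 4 12 5 10)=[9, 1, 2, 7, 12, 10, 6, 8, 11, 15, 3, 4, 5, 13, 14, 0]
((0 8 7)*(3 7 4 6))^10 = ((0 8 4 6 3 7))^10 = (0 3 4)(6 8 7)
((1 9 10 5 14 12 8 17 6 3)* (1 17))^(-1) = ((1 9 10 5 14 12 8)(3 17 6))^(-1) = (1 8 12 14 5 10 9)(3 6 17)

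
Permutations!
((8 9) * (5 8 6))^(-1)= ((5 8 9 6))^(-1)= (5 6 9 8)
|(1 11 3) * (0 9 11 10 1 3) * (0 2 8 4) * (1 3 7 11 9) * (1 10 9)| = |(0 10 3 7 11 2 8 4)(1 9)| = 8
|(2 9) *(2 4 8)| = 4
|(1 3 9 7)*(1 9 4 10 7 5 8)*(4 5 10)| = 12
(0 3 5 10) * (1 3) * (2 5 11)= (0 1 3 11 2 5 10)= [1, 3, 5, 11, 4, 10, 6, 7, 8, 9, 0, 2]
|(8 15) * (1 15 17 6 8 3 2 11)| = 15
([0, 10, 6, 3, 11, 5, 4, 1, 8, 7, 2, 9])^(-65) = [0, 7, 10, 3, 6, 5, 2, 9, 8, 11, 1, 4]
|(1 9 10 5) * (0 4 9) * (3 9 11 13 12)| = 10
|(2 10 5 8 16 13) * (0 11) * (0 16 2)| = 4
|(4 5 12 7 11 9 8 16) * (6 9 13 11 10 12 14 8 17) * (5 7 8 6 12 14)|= |(4 7 10 14 6 9 17 12 8 16)(11 13)|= 10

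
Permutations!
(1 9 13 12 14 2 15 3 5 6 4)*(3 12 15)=[0, 9, 3, 5, 1, 6, 4, 7, 8, 13, 10, 11, 14, 15, 2, 12]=(1 9 13 15 12 14 2 3 5 6 4)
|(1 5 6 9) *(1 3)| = 5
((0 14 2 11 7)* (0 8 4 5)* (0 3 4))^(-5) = ((0 14 2 11 7 8)(3 4 5))^(-5) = (0 14 2 11 7 8)(3 4 5)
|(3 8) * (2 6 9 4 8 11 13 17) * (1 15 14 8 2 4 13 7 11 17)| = |(1 15 14 8 3 17 4 2 6 9 13)(7 11)| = 22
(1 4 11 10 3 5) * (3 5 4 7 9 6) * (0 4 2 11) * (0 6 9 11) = (0 4 6 3 2)(1 7 11 10 5) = [4, 7, 0, 2, 6, 1, 3, 11, 8, 9, 5, 10]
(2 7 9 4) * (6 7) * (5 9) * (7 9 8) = (2 6 9 4)(5 8 7) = [0, 1, 6, 3, 2, 8, 9, 5, 7, 4]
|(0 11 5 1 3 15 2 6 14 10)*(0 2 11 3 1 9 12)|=|(0 3 15 11 5 9 12)(2 6 14 10)|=28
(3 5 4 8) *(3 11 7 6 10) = (3 5 4 8 11 7 6 10) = [0, 1, 2, 5, 8, 4, 10, 6, 11, 9, 3, 7]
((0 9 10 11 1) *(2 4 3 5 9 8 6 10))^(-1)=(0 1 11 10 6 8)(2 9 5 3 4)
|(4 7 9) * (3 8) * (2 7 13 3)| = |(2 7 9 4 13 3 8)| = 7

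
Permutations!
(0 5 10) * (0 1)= (0 5 10 1)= [5, 0, 2, 3, 4, 10, 6, 7, 8, 9, 1]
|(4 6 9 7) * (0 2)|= |(0 2)(4 6 9 7)|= 4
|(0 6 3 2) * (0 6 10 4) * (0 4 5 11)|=12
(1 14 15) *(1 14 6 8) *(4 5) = (1 6 8)(4 5)(14 15) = [0, 6, 2, 3, 5, 4, 8, 7, 1, 9, 10, 11, 12, 13, 15, 14]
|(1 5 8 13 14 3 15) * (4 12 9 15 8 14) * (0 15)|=11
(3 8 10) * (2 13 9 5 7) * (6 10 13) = [0, 1, 6, 8, 4, 7, 10, 2, 13, 5, 3, 11, 12, 9] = (2 6 10 3 8 13 9 5 7)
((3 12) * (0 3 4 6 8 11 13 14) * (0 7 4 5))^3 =(0 5 12 3)(4 11 7 8 14 6 13)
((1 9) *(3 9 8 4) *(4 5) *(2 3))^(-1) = (1 9 3 2 4 5 8) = ((1 8 5 4 2 3 9))^(-1)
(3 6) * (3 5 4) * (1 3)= [0, 3, 2, 6, 1, 4, 5]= (1 3 6 5 4)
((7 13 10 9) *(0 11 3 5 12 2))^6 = (7 10)(9 13)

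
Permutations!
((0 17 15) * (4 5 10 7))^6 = (17)(4 10)(5 7)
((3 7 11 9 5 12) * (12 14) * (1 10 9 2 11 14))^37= ((1 10 9 5)(2 11)(3 7 14 12))^37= (1 10 9 5)(2 11)(3 7 14 12)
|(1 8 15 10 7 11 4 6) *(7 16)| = |(1 8 15 10 16 7 11 4 6)| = 9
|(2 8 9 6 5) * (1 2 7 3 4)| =9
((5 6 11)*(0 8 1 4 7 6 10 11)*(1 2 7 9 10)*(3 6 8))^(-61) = (0 6 3)(1 5 11 10 9 4)(2 8 7)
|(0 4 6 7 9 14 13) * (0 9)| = 12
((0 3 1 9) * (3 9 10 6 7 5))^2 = ((0 9)(1 10 6 7 5 3))^2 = (1 6 5)(3 10 7)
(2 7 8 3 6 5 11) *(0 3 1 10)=[3, 10, 7, 6, 4, 11, 5, 8, 1, 9, 0, 2]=(0 3 6 5 11 2 7 8 1 10)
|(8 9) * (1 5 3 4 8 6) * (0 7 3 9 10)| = |(0 7 3 4 8 10)(1 5 9 6)| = 12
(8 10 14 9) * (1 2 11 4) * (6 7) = (1 2 11 4)(6 7)(8 10 14 9) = [0, 2, 11, 3, 1, 5, 7, 6, 10, 8, 14, 4, 12, 13, 9]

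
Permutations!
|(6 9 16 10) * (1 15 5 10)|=7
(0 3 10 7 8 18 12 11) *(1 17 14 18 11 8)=(0 3 10 7 1 17 14 18 12 8 11)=[3, 17, 2, 10, 4, 5, 6, 1, 11, 9, 7, 0, 8, 13, 18, 15, 16, 14, 12]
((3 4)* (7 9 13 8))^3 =(3 4)(7 8 13 9)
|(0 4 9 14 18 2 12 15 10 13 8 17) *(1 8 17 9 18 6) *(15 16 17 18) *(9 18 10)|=26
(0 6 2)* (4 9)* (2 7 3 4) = (0 6 7 3 4 9 2) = [6, 1, 0, 4, 9, 5, 7, 3, 8, 2]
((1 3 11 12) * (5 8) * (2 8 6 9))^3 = ((1 3 11 12)(2 8 5 6 9))^3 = (1 12 11 3)(2 6 8 9 5)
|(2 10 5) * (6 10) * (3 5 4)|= 6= |(2 6 10 4 3 5)|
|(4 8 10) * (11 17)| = 6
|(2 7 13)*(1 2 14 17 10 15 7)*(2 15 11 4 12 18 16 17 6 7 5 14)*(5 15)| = |(1 5 14 6 7 13 2)(4 12 18 16 17 10 11)| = 7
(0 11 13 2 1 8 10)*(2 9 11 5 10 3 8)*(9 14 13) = (0 5 10)(1 2)(3 8)(9 11)(13 14) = [5, 2, 1, 8, 4, 10, 6, 7, 3, 11, 0, 9, 12, 14, 13]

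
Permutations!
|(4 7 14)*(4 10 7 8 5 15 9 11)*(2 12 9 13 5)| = 6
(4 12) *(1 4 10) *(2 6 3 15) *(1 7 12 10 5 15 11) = (1 4 10 7 12 5 15 2 6 3 11) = [0, 4, 6, 11, 10, 15, 3, 12, 8, 9, 7, 1, 5, 13, 14, 2]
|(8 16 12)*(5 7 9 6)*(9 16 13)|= |(5 7 16 12 8 13 9 6)|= 8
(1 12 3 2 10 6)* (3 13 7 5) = (1 12 13 7 5 3 2 10 6) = [0, 12, 10, 2, 4, 3, 1, 5, 8, 9, 6, 11, 13, 7]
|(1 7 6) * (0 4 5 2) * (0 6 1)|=|(0 4 5 2 6)(1 7)|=10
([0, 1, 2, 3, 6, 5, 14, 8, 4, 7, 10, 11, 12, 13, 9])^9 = [0, 1, 2, 3, 9, 5, 7, 6, 14, 4, 10, 11, 12, 13, 8]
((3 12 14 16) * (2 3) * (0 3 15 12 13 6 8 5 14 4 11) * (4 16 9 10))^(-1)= ((0 3 13 6 8 5 14 9 10 4 11)(2 15 12 16))^(-1)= (0 11 4 10 9 14 5 8 6 13 3)(2 16 12 15)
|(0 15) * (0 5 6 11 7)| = 6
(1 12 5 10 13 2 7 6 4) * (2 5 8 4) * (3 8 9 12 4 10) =(1 4)(2 7 6)(3 8 10 13 5)(9 12) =[0, 4, 7, 8, 1, 3, 2, 6, 10, 12, 13, 11, 9, 5]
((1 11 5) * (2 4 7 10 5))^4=(1 7 11 10 2 5 4)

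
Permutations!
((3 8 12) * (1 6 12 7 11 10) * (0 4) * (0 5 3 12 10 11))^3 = ((12)(0 4 5 3 8 7)(1 6 10))^3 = (12)(0 3)(4 8)(5 7)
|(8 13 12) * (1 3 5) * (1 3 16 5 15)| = |(1 16 5 3 15)(8 13 12)| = 15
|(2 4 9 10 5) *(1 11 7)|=|(1 11 7)(2 4 9 10 5)|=15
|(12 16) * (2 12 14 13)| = 5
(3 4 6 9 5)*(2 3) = (2 3 4 6 9 5) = [0, 1, 3, 4, 6, 2, 9, 7, 8, 5]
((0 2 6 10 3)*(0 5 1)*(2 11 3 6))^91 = (0 11 3 5 1)(6 10)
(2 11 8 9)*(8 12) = (2 11 12 8 9) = [0, 1, 11, 3, 4, 5, 6, 7, 9, 2, 10, 12, 8]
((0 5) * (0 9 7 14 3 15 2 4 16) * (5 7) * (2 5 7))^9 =(0 2 4 16)(3 9)(5 14)(7 15)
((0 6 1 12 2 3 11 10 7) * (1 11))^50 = (1 2)(3 12)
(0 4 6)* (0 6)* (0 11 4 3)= (0 3)(4 11)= [3, 1, 2, 0, 11, 5, 6, 7, 8, 9, 10, 4]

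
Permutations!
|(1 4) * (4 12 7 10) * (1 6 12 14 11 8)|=20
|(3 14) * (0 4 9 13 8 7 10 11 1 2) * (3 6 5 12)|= 10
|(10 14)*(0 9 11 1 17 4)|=6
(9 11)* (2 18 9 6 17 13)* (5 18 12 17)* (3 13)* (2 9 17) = [0, 1, 12, 13, 4, 18, 5, 7, 8, 11, 10, 6, 2, 9, 14, 15, 16, 3, 17] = (2 12)(3 13 9 11 6 5 18 17)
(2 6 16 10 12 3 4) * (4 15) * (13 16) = [0, 1, 6, 15, 2, 5, 13, 7, 8, 9, 12, 11, 3, 16, 14, 4, 10] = (2 6 13 16 10 12 3 15 4)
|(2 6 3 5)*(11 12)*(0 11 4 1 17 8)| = 28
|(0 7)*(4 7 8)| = 4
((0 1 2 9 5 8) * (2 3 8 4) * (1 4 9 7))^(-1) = (0 8 3 1 7 2 4)(5 9)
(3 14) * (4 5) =(3 14)(4 5) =[0, 1, 2, 14, 5, 4, 6, 7, 8, 9, 10, 11, 12, 13, 3]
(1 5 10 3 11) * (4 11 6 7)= [0, 5, 2, 6, 11, 10, 7, 4, 8, 9, 3, 1]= (1 5 10 3 6 7 4 11)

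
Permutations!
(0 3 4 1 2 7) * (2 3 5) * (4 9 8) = (0 5 2 7)(1 3 9 8 4) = [5, 3, 7, 9, 1, 2, 6, 0, 4, 8]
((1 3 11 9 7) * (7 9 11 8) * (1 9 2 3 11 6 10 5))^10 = (11)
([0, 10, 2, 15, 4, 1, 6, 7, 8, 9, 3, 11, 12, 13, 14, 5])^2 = [0, 3, 2, 5, 4, 10, 6, 7, 8, 9, 15, 11, 12, 13, 14, 1]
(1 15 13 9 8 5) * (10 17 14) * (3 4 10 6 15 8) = [0, 8, 2, 4, 10, 1, 15, 7, 5, 3, 17, 11, 12, 9, 6, 13, 16, 14] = (1 8 5)(3 4 10 17 14 6 15 13 9)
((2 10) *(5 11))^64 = (11)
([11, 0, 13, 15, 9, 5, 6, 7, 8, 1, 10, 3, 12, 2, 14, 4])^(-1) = [1, 9, 13, 11, 15, 5, 6, 7, 8, 4, 10, 0, 12, 2, 14, 3]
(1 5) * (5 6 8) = (1 6 8 5) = [0, 6, 2, 3, 4, 1, 8, 7, 5]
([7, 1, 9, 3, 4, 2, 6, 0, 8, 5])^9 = (9)(0 7)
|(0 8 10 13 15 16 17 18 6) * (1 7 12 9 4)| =45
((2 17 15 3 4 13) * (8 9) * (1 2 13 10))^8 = (1 2 17 15 3 4 10)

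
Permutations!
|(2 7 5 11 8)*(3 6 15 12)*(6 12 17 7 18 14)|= 10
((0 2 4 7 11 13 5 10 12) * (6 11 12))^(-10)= ((0 2 4 7 12)(5 10 6 11 13))^(-10)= (13)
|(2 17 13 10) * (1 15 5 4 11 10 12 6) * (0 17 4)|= 8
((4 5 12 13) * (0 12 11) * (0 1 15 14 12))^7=(1 11 5 4 13 12 14 15)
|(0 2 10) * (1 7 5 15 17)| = 15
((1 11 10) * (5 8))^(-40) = ((1 11 10)(5 8))^(-40) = (1 10 11)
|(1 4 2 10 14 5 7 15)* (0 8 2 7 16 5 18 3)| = |(0 8 2 10 14 18 3)(1 4 7 15)(5 16)| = 28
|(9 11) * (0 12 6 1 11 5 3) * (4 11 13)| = |(0 12 6 1 13 4 11 9 5 3)| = 10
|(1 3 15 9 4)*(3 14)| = 6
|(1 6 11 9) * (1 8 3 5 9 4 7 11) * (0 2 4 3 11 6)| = |(0 2 4 7 6 1)(3 5 9 8 11)| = 30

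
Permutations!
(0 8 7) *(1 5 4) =(0 8 7)(1 5 4) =[8, 5, 2, 3, 1, 4, 6, 0, 7]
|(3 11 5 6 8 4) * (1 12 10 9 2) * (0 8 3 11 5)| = |(0 8 4 11)(1 12 10 9 2)(3 5 6)| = 60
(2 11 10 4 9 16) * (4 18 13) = (2 11 10 18 13 4 9 16) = [0, 1, 11, 3, 9, 5, 6, 7, 8, 16, 18, 10, 12, 4, 14, 15, 2, 17, 13]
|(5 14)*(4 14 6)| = 4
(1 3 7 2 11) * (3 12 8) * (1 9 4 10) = (1 12 8 3 7 2 11 9 4 10) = [0, 12, 11, 7, 10, 5, 6, 2, 3, 4, 1, 9, 8]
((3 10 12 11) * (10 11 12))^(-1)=((12)(3 11))^(-1)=(12)(3 11)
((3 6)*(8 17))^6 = ((3 6)(8 17))^6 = (17)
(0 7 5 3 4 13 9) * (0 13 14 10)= (0 7 5 3 4 14 10)(9 13)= [7, 1, 2, 4, 14, 3, 6, 5, 8, 13, 0, 11, 12, 9, 10]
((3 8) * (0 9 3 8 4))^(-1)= (0 4 3 9)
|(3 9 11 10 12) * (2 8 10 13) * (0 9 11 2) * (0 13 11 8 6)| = |(13)(0 9 2 6)(3 8 10 12)| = 4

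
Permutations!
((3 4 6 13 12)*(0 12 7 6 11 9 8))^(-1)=(0 8 9 11 4 3 12)(6 7 13)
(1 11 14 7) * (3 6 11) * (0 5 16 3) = [5, 0, 2, 6, 4, 16, 11, 1, 8, 9, 10, 14, 12, 13, 7, 15, 3] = (0 5 16 3 6 11 14 7 1)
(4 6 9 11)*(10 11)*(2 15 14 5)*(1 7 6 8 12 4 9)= (1 7 6)(2 15 14 5)(4 8 12)(9 10 11)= [0, 7, 15, 3, 8, 2, 1, 6, 12, 10, 11, 9, 4, 13, 5, 14]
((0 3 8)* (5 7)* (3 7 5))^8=(8)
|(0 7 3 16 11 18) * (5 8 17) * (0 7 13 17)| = 5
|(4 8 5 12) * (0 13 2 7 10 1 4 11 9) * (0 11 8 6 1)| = |(0 13 2 7 10)(1 4 6)(5 12 8)(9 11)| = 30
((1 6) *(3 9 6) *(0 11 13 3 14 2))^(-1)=(0 2 14 1 6 9 3 13 11)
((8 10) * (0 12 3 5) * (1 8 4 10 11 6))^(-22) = ((0 12 3 5)(1 8 11 6)(4 10))^(-22) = (0 3)(1 11)(5 12)(6 8)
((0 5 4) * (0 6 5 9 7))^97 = ((0 9 7)(4 6 5))^97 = (0 9 7)(4 6 5)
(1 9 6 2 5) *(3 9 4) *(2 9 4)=(1 2 5)(3 4)(6 9)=[0, 2, 5, 4, 3, 1, 9, 7, 8, 6]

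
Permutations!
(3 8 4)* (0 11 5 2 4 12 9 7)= [11, 1, 4, 8, 3, 2, 6, 0, 12, 7, 10, 5, 9]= (0 11 5 2 4 3 8 12 9 7)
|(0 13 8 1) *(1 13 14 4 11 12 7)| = 14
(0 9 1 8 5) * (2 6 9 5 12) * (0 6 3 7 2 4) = (0 5 6 9 1 8 12 4)(2 3 7) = [5, 8, 3, 7, 0, 6, 9, 2, 12, 1, 10, 11, 4]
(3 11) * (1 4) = [0, 4, 2, 11, 1, 5, 6, 7, 8, 9, 10, 3] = (1 4)(3 11)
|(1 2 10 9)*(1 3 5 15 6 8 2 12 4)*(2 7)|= 9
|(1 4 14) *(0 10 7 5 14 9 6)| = 9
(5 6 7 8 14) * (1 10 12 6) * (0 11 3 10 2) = (0 11 3 10 12 6 7 8 14 5 1 2) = [11, 2, 0, 10, 4, 1, 7, 8, 14, 9, 12, 3, 6, 13, 5]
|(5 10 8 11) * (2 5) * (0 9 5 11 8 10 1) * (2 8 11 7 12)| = 12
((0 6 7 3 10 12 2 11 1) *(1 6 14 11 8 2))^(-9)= ((0 14 11 6 7 3 10 12 1)(2 8))^(-9)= (14)(2 8)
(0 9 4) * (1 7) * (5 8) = (0 9 4)(1 7)(5 8) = [9, 7, 2, 3, 0, 8, 6, 1, 5, 4]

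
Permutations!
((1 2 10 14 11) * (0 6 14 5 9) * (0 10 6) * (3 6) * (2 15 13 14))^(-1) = ((1 15 13 14 11)(2 3 6)(5 9 10))^(-1) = (1 11 14 13 15)(2 6 3)(5 10 9)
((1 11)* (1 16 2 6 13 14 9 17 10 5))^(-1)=(1 5 10 17 9 14 13 6 2 16 11)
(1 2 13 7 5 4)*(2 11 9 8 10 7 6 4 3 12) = (1 11 9 8 10 7 5 3 12 2 13 6 4) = [0, 11, 13, 12, 1, 3, 4, 5, 10, 8, 7, 9, 2, 6]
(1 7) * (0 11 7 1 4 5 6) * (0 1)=(0 11 7 4 5 6 1)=[11, 0, 2, 3, 5, 6, 1, 4, 8, 9, 10, 7]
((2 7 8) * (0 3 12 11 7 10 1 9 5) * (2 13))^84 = ((0 3 12 11 7 8 13 2 10 1 9 5))^84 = (13)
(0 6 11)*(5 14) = (0 6 11)(5 14) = [6, 1, 2, 3, 4, 14, 11, 7, 8, 9, 10, 0, 12, 13, 5]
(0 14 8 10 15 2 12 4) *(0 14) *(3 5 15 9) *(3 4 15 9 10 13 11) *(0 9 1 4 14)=(0 9 14 8 13 11 3 5 1 4)(2 12 15)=[9, 4, 12, 5, 0, 1, 6, 7, 13, 14, 10, 3, 15, 11, 8, 2]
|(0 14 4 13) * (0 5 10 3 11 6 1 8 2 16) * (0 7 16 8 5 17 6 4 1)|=22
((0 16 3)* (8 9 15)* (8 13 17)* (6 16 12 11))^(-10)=(17)(0 11 16)(3 12 6)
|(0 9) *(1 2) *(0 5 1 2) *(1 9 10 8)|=|(0 10 8 1)(5 9)|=4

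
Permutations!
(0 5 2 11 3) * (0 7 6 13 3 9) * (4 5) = (0 4 5 2 11 9)(3 7 6 13) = [4, 1, 11, 7, 5, 2, 13, 6, 8, 0, 10, 9, 12, 3]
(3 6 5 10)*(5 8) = [0, 1, 2, 6, 4, 10, 8, 7, 5, 9, 3] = (3 6 8 5 10)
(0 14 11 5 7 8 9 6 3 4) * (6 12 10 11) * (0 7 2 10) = [14, 1, 10, 4, 7, 2, 3, 8, 9, 12, 11, 5, 0, 13, 6] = (0 14 6 3 4 7 8 9 12)(2 10 11 5)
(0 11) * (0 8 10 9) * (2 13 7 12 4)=(0 11 8 10 9)(2 13 7 12 4)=[11, 1, 13, 3, 2, 5, 6, 12, 10, 0, 9, 8, 4, 7]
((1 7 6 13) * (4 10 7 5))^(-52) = (1 7 5 6 4 13 10)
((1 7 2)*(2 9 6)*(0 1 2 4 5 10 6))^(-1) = ((0 1 7 9)(4 5 10 6))^(-1) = (0 9 7 1)(4 6 10 5)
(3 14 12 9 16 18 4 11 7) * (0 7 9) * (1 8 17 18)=(0 7 3 14 12)(1 8 17 18 4 11 9 16)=[7, 8, 2, 14, 11, 5, 6, 3, 17, 16, 10, 9, 0, 13, 12, 15, 1, 18, 4]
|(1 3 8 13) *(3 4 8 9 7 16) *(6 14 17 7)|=|(1 4 8 13)(3 9 6 14 17 7 16)|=28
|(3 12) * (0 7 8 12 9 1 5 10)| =9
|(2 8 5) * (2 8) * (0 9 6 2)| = |(0 9 6 2)(5 8)| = 4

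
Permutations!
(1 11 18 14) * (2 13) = [0, 11, 13, 3, 4, 5, 6, 7, 8, 9, 10, 18, 12, 2, 1, 15, 16, 17, 14] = (1 11 18 14)(2 13)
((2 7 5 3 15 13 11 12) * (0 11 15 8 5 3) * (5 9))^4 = ((0 11 12 2 7 3 8 9 5)(13 15))^4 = (15)(0 7 5 2 9 12 8 11 3)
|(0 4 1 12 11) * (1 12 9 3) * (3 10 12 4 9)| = |(0 9 10 12 11)(1 3)| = 10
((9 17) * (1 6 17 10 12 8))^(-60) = ((1 6 17 9 10 12 8))^(-60) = (1 9 8 17 12 6 10)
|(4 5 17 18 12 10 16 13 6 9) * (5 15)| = 11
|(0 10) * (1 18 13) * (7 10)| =3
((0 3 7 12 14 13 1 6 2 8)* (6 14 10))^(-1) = (0 8 2 6 10 12 7 3)(1 13 14)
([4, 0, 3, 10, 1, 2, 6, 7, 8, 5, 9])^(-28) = [1, 4, 10, 9, 0, 3, 6, 7, 8, 2, 5]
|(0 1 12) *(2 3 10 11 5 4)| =6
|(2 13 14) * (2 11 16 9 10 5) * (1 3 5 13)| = 12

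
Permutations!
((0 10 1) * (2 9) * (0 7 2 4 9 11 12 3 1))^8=(1 2 12)(3 7 11)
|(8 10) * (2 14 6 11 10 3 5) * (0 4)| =8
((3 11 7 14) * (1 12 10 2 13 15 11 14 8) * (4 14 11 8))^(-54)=(1 10 13 8 12 2 15)(3 11 7 4 14)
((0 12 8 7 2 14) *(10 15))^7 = ((0 12 8 7 2 14)(10 15))^7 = (0 12 8 7 2 14)(10 15)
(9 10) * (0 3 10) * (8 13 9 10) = (0 3 8 13 9) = [3, 1, 2, 8, 4, 5, 6, 7, 13, 0, 10, 11, 12, 9]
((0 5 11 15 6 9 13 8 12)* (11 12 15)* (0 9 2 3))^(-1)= (0 3 2 6 15 8 13 9 12 5)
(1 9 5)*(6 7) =[0, 9, 2, 3, 4, 1, 7, 6, 8, 5] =(1 9 5)(6 7)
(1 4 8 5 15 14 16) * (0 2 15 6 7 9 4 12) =(0 2 15 14 16 1 12)(4 8 5 6 7 9) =[2, 12, 15, 3, 8, 6, 7, 9, 5, 4, 10, 11, 0, 13, 16, 14, 1]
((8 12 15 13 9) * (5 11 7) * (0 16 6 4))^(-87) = ((0 16 6 4)(5 11 7)(8 12 15 13 9))^(-87) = (0 16 6 4)(8 13 12 9 15)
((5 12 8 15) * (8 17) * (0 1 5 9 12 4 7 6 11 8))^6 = (0 11)(1 8)(4 9)(5 15)(6 17)(7 12)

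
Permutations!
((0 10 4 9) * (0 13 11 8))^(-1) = (0 8 11 13 9 4 10)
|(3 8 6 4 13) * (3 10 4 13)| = 6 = |(3 8 6 13 10 4)|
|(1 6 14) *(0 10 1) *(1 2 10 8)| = 10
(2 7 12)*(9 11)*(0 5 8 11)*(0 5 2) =(0 2 7 12)(5 8 11 9) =[2, 1, 7, 3, 4, 8, 6, 12, 11, 5, 10, 9, 0]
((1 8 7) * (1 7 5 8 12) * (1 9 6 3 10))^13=(1 12 9 6 3 10)(5 8)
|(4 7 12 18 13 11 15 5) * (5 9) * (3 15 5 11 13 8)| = |(3 15 9 11 5 4 7 12 18 8)| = 10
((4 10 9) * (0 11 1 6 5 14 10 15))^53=(0 6 10 15 1 14 4 11 5 9)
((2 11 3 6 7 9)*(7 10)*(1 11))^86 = ((1 11 3 6 10 7 9 2))^86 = (1 9 10 3)(2 7 6 11)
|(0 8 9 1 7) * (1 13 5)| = 7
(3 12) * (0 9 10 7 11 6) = [9, 1, 2, 12, 4, 5, 0, 11, 8, 10, 7, 6, 3] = (0 9 10 7 11 6)(3 12)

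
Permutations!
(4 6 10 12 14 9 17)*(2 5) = (2 5)(4 6 10 12 14 9 17) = [0, 1, 5, 3, 6, 2, 10, 7, 8, 17, 12, 11, 14, 13, 9, 15, 16, 4]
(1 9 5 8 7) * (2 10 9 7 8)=(1 7)(2 10 9 5)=[0, 7, 10, 3, 4, 2, 6, 1, 8, 5, 9]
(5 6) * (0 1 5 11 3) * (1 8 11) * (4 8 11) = (0 11 3)(1 5 6)(4 8) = [11, 5, 2, 0, 8, 6, 1, 7, 4, 9, 10, 3]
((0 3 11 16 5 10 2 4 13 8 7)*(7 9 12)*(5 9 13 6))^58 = (0 11 9 7 3 16 12)(2 5 4 10 6)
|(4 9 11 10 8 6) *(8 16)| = |(4 9 11 10 16 8 6)| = 7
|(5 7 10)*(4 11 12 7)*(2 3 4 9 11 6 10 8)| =11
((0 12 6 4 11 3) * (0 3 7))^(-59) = ((0 12 6 4 11 7))^(-59) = (0 12 6 4 11 7)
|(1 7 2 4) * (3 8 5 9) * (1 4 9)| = 7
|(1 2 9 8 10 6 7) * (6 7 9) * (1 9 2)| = |(2 6)(7 9 8 10)| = 4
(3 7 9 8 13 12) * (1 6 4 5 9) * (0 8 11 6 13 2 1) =[8, 13, 1, 7, 5, 9, 4, 0, 2, 11, 10, 6, 3, 12] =(0 8 2 1 13 12 3 7)(4 5 9 11 6)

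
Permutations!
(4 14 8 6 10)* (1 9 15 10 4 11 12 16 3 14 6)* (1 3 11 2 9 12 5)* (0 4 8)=[4, 12, 9, 14, 6, 1, 8, 7, 3, 15, 2, 5, 16, 13, 0, 10, 11]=(0 4 6 8 3 14)(1 12 16 11 5)(2 9 15 10)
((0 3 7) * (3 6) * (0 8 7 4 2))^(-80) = (8)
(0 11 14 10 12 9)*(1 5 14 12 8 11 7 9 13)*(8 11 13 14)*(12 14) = (0 7 9)(1 5 8 13)(10 11 14) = [7, 5, 2, 3, 4, 8, 6, 9, 13, 0, 11, 14, 12, 1, 10]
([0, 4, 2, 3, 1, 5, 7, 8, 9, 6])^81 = [0, 4, 2, 3, 1, 5, 7, 8, 9, 6]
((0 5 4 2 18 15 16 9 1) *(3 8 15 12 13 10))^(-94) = ((0 5 4 2 18 12 13 10 3 8 15 16 9 1))^(-94) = (0 18 3 9 4 13 15)(1 2 10 16 5 12 8)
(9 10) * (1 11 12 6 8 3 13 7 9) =(1 11 12 6 8 3 13 7 9 10) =[0, 11, 2, 13, 4, 5, 8, 9, 3, 10, 1, 12, 6, 7]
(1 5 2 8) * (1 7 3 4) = (1 5 2 8 7 3 4) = [0, 5, 8, 4, 1, 2, 6, 3, 7]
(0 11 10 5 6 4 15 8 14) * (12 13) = (0 11 10 5 6 4 15 8 14)(12 13) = [11, 1, 2, 3, 15, 6, 4, 7, 14, 9, 5, 10, 13, 12, 0, 8]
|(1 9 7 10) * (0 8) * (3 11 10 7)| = |(0 8)(1 9 3 11 10)| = 10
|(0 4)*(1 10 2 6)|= |(0 4)(1 10 2 6)|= 4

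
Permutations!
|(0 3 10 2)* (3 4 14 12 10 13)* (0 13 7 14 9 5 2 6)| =|(0 4 9 5 2 13 3 7 14 12 10 6)| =12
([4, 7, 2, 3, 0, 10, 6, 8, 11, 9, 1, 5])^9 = (0 4)(1 11)(5 7)(8 10)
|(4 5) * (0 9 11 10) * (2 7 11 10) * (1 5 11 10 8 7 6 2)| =20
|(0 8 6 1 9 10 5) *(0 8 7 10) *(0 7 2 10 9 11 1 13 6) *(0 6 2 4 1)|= |(0 4 1 11)(2 10 5 8 6 13)(7 9)|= 12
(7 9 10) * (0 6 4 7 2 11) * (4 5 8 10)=(0 6 5 8 10 2 11)(4 7 9)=[6, 1, 11, 3, 7, 8, 5, 9, 10, 4, 2, 0]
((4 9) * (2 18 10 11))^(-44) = ((2 18 10 11)(4 9))^(-44) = (18)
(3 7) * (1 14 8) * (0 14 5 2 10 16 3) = (0 14 8 1 5 2 10 16 3 7) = [14, 5, 10, 7, 4, 2, 6, 0, 1, 9, 16, 11, 12, 13, 8, 15, 3]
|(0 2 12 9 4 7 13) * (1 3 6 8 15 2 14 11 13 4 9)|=28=|(0 14 11 13)(1 3 6 8 15 2 12)(4 7)|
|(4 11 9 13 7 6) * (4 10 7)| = 12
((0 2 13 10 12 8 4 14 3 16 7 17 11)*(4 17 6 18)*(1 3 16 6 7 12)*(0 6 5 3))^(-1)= (0 1 10 13 2)(3 5)(4 18 6 11 17 8 12 16 14)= ((0 2 13 10 1)(3 5)(4 14 16 12 8 17 11 6 18))^(-1)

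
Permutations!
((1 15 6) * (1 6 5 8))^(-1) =(1 8 5 15)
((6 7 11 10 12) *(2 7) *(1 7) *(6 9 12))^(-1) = (1 2 6 10 11 7)(9 12)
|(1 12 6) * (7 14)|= |(1 12 6)(7 14)|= 6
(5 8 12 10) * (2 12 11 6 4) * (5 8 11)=(2 12 10 8 5 11 6 4)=[0, 1, 12, 3, 2, 11, 4, 7, 5, 9, 8, 6, 10]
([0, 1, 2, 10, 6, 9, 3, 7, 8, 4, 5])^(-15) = [0, 1, 2, 9, 10, 6, 5, 7, 8, 3, 4]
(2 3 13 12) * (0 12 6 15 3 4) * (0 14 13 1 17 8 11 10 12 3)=[3, 17, 4, 1, 14, 5, 15, 7, 11, 9, 12, 10, 2, 6, 13, 0, 16, 8]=(0 3 1 17 8 11 10 12 2 4 14 13 6 15)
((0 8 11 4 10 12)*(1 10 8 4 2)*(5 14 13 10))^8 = (0 13 1 8 12 14 2 4 10 5 11)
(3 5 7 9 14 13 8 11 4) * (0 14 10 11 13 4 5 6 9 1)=[14, 0, 2, 6, 3, 7, 9, 1, 13, 10, 11, 5, 12, 8, 4]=(0 14 4 3 6 9 10 11 5 7 1)(8 13)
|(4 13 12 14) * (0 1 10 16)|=|(0 1 10 16)(4 13 12 14)|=4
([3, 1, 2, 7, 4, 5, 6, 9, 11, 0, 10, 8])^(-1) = [9, 1, 2, 0, 4, 5, 6, 3, 11, 7, 10, 8]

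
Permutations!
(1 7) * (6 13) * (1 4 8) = [0, 7, 2, 3, 8, 5, 13, 4, 1, 9, 10, 11, 12, 6] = (1 7 4 8)(6 13)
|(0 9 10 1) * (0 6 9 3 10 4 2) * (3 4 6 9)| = 15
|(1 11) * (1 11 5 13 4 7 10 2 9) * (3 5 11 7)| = 12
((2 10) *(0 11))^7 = (0 11)(2 10)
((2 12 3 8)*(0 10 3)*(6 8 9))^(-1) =(0 12 2 8 6 9 3 10)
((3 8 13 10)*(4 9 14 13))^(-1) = (3 10 13 14 9 4 8)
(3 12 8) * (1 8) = (1 8 3 12) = [0, 8, 2, 12, 4, 5, 6, 7, 3, 9, 10, 11, 1]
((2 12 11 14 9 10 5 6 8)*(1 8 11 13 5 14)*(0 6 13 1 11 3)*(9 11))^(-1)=(0 3 6)(1 12 2 8)(5 13)(9 11 14 10)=((0 6 3)(1 8 2 12)(5 13)(9 10 14 11))^(-1)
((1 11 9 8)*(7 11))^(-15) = ((1 7 11 9 8))^(-15) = (11)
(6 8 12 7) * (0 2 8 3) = (0 2 8 12 7 6 3) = [2, 1, 8, 0, 4, 5, 3, 6, 12, 9, 10, 11, 7]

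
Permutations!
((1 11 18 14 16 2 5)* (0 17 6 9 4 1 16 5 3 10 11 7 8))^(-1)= (0 8 7 1 4 9 6 17)(2 16 5 14 18 11 10 3)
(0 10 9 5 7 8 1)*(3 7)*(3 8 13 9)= (0 10 3 7 13 9 5 8 1)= [10, 0, 2, 7, 4, 8, 6, 13, 1, 5, 3, 11, 12, 9]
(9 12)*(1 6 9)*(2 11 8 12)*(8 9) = [0, 6, 11, 3, 4, 5, 8, 7, 12, 2, 10, 9, 1] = (1 6 8 12)(2 11 9)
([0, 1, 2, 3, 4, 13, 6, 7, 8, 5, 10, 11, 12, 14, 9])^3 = [0, 1, 2, 3, 4, 9, 6, 7, 8, 14, 10, 11, 12, 5, 13]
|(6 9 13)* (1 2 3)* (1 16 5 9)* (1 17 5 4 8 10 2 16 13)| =|(1 16 4 8 10 2 3 13 6 17 5 9)| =12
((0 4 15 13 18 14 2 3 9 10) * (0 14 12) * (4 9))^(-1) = ((0 9 10 14 2 3 4 15 13 18 12))^(-1) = (0 12 18 13 15 4 3 2 14 10 9)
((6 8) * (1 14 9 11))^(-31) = (1 14 9 11)(6 8)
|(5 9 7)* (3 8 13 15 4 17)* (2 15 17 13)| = |(2 15 4 13 17 3 8)(5 9 7)| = 21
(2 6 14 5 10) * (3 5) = (2 6 14 3 5 10) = [0, 1, 6, 5, 4, 10, 14, 7, 8, 9, 2, 11, 12, 13, 3]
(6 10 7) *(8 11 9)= (6 10 7)(8 11 9)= [0, 1, 2, 3, 4, 5, 10, 6, 11, 8, 7, 9]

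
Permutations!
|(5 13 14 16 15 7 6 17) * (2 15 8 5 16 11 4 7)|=10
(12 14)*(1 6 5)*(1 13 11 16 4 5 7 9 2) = (1 6 7 9 2)(4 5 13 11 16)(12 14) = [0, 6, 1, 3, 5, 13, 7, 9, 8, 2, 10, 16, 14, 11, 12, 15, 4]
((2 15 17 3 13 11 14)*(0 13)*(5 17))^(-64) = ((0 13 11 14 2 15 5 17 3))^(-64) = (0 3 17 5 15 2 14 11 13)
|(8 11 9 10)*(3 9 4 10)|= |(3 9)(4 10 8 11)|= 4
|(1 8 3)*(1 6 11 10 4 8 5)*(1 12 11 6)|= 8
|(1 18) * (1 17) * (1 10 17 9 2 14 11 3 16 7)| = 18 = |(1 18 9 2 14 11 3 16 7)(10 17)|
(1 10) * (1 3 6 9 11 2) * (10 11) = (1 11 2)(3 6 9 10) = [0, 11, 1, 6, 4, 5, 9, 7, 8, 10, 3, 2]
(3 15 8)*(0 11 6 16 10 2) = (0 11 6 16 10 2)(3 15 8) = [11, 1, 0, 15, 4, 5, 16, 7, 3, 9, 2, 6, 12, 13, 14, 8, 10]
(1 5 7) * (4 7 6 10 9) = (1 5 6 10 9 4 7) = [0, 5, 2, 3, 7, 6, 10, 1, 8, 4, 9]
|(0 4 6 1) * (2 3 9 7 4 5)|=|(0 5 2 3 9 7 4 6 1)|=9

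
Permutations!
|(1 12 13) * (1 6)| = 4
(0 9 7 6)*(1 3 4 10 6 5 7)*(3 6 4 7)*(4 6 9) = (0 4 10 6)(1 9)(3 7 5) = [4, 9, 2, 7, 10, 3, 0, 5, 8, 1, 6]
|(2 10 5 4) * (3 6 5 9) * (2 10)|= 6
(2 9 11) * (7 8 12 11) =(2 9 7 8 12 11) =[0, 1, 9, 3, 4, 5, 6, 8, 12, 7, 10, 2, 11]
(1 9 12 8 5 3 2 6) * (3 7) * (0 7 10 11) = (0 7 3 2 6 1 9 12 8 5 10 11) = [7, 9, 6, 2, 4, 10, 1, 3, 5, 12, 11, 0, 8]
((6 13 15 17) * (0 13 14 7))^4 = (0 6 13 14 15 7 17)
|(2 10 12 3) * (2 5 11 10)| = 5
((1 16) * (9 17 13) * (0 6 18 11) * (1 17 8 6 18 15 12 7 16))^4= ((0 18 11)(6 15 12 7 16 17 13 9 8))^4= (0 18 11)(6 16 8 7 9 12 13 15 17)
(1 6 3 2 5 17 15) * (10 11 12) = (1 6 3 2 5 17 15)(10 11 12) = [0, 6, 5, 2, 4, 17, 3, 7, 8, 9, 11, 12, 10, 13, 14, 1, 16, 15]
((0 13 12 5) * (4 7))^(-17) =(0 5 12 13)(4 7)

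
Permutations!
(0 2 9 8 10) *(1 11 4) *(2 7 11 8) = (0 7 11 4 1 8 10)(2 9) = [7, 8, 9, 3, 1, 5, 6, 11, 10, 2, 0, 4]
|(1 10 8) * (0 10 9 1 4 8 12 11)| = |(0 10 12 11)(1 9)(4 8)| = 4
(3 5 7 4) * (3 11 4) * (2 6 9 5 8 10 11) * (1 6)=[0, 6, 1, 8, 2, 7, 9, 3, 10, 5, 11, 4]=(1 6 9 5 7 3 8 10 11 4 2)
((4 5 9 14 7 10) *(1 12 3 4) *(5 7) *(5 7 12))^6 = (14)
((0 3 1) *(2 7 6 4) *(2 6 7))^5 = (7)(0 1 3)(4 6)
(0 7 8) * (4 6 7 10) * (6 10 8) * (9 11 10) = (0 8)(4 9 11 10)(6 7) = [8, 1, 2, 3, 9, 5, 7, 6, 0, 11, 4, 10]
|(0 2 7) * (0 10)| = |(0 2 7 10)| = 4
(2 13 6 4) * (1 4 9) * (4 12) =(1 12 4 2 13 6 9) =[0, 12, 13, 3, 2, 5, 9, 7, 8, 1, 10, 11, 4, 6]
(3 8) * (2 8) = (2 8 3) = [0, 1, 8, 2, 4, 5, 6, 7, 3]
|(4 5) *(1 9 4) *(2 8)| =|(1 9 4 5)(2 8)| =4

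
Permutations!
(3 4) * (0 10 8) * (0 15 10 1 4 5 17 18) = (0 1 4 3 5 17 18)(8 15 10) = [1, 4, 2, 5, 3, 17, 6, 7, 15, 9, 8, 11, 12, 13, 14, 10, 16, 18, 0]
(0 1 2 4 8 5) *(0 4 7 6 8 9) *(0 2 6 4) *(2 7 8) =(0 1 6 2 8 5)(4 9 7) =[1, 6, 8, 3, 9, 0, 2, 4, 5, 7]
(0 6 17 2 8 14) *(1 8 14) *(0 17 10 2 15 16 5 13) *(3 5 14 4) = (0 6 10 2 4 3 5 13)(1 8)(14 17 15 16) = [6, 8, 4, 5, 3, 13, 10, 7, 1, 9, 2, 11, 12, 0, 17, 16, 14, 15]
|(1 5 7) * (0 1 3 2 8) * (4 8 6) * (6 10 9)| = 11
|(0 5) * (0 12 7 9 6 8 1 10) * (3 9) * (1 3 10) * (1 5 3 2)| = |(0 3 9 6 8 2 1 5 12 7 10)| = 11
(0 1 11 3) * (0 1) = (1 11 3) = [0, 11, 2, 1, 4, 5, 6, 7, 8, 9, 10, 3]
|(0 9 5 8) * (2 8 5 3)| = 5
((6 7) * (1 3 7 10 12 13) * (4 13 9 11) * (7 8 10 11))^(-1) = ((1 3 8 10 12 9 7 6 11 4 13))^(-1) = (1 13 4 11 6 7 9 12 10 8 3)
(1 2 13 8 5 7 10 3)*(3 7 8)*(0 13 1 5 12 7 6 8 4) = (0 13 3 5 4)(1 2)(6 8 12 7 10) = [13, 2, 1, 5, 0, 4, 8, 10, 12, 9, 6, 11, 7, 3]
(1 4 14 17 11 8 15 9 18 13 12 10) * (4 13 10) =[0, 13, 2, 3, 14, 5, 6, 7, 15, 18, 1, 8, 4, 12, 17, 9, 16, 11, 10] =(1 13 12 4 14 17 11 8 15 9 18 10)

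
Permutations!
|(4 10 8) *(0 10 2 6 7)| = 7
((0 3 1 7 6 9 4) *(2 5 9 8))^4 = (0 6 9 1 2)(3 8 4 7 5)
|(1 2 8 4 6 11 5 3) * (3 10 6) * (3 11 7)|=|(1 2 8 4 11 5 10 6 7 3)|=10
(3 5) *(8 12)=(3 5)(8 12)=[0, 1, 2, 5, 4, 3, 6, 7, 12, 9, 10, 11, 8]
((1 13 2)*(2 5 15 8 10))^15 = ((1 13 5 15 8 10 2))^15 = (1 13 5 15 8 10 2)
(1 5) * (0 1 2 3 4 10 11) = (0 1 5 2 3 4 10 11) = [1, 5, 3, 4, 10, 2, 6, 7, 8, 9, 11, 0]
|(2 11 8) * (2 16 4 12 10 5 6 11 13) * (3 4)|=18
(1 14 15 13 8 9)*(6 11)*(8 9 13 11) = (1 14 15 11 6 8 13 9) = [0, 14, 2, 3, 4, 5, 8, 7, 13, 1, 10, 6, 12, 9, 15, 11]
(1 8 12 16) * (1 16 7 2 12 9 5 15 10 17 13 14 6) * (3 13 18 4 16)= [0, 8, 12, 13, 16, 15, 1, 2, 9, 5, 17, 11, 7, 14, 6, 10, 3, 18, 4]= (1 8 9 5 15 10 17 18 4 16 3 13 14 6)(2 12 7)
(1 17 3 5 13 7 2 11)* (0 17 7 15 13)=[17, 7, 11, 5, 4, 0, 6, 2, 8, 9, 10, 1, 12, 15, 14, 13, 16, 3]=(0 17 3 5)(1 7 2 11)(13 15)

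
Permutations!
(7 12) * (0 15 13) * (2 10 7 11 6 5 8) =(0 15 13)(2 10 7 12 11 6 5 8) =[15, 1, 10, 3, 4, 8, 5, 12, 2, 9, 7, 6, 11, 0, 14, 13]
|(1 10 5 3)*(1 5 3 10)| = 3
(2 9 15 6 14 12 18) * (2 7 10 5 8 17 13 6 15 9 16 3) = (2 16 3)(5 8 17 13 6 14 12 18 7 10) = [0, 1, 16, 2, 4, 8, 14, 10, 17, 9, 5, 11, 18, 6, 12, 15, 3, 13, 7]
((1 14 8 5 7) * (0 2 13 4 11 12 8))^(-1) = (0 14 1 7 5 8 12 11 4 13 2)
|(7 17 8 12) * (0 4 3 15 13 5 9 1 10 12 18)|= |(0 4 3 15 13 5 9 1 10 12 7 17 8 18)|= 14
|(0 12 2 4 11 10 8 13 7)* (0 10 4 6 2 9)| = 12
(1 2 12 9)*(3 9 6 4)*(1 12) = (1 2)(3 9 12 6 4) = [0, 2, 1, 9, 3, 5, 4, 7, 8, 12, 10, 11, 6]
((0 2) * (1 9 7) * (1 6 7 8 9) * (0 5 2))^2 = (9)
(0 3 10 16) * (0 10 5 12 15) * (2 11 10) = (0 3 5 12 15)(2 11 10 16) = [3, 1, 11, 5, 4, 12, 6, 7, 8, 9, 16, 10, 15, 13, 14, 0, 2]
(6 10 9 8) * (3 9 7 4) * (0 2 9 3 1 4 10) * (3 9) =(0 2 3 9 8 6)(1 4)(7 10) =[2, 4, 3, 9, 1, 5, 0, 10, 6, 8, 7]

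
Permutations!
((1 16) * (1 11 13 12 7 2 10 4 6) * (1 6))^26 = ((1 16 11 13 12 7 2 10 4))^26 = (1 4 10 2 7 12 13 11 16)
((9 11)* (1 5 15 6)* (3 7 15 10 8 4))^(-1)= (1 6 15 7 3 4 8 10 5)(9 11)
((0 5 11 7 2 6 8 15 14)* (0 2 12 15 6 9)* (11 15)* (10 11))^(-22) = (0 15 2)(5 14 9)(7 10)(11 12)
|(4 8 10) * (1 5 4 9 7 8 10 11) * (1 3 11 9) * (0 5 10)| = |(0 5 4)(1 10)(3 11)(7 8 9)| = 6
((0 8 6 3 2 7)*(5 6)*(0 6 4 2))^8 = (8)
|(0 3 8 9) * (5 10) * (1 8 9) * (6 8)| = |(0 3 9)(1 6 8)(5 10)| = 6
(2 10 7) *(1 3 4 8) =(1 3 4 8)(2 10 7) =[0, 3, 10, 4, 8, 5, 6, 2, 1, 9, 7]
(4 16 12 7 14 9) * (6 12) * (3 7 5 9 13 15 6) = (3 7 14 13 15 6 12 5 9 4 16) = [0, 1, 2, 7, 16, 9, 12, 14, 8, 4, 10, 11, 5, 15, 13, 6, 3]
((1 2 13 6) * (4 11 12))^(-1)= ((1 2 13 6)(4 11 12))^(-1)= (1 6 13 2)(4 12 11)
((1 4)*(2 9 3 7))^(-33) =(1 4)(2 7 3 9) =((1 4)(2 9 3 7))^(-33)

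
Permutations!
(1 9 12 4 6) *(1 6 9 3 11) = (1 3 11)(4 9 12) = [0, 3, 2, 11, 9, 5, 6, 7, 8, 12, 10, 1, 4]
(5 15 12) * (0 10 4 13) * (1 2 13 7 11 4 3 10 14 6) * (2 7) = (0 14 6 1 7 11 4 2 13)(3 10)(5 15 12) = [14, 7, 13, 10, 2, 15, 1, 11, 8, 9, 3, 4, 5, 0, 6, 12]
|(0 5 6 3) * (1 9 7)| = 12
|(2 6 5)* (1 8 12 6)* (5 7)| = 7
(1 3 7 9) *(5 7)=(1 3 5 7 9)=[0, 3, 2, 5, 4, 7, 6, 9, 8, 1]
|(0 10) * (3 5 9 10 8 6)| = 7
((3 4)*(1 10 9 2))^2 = (1 9)(2 10) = ((1 10 9 2)(3 4))^2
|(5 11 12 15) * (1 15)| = |(1 15 5 11 12)| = 5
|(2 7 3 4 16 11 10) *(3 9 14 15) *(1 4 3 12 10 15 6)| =|(1 4 16 11 15 12 10 2 7 9 14 6)| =12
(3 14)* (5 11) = (3 14)(5 11) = [0, 1, 2, 14, 4, 11, 6, 7, 8, 9, 10, 5, 12, 13, 3]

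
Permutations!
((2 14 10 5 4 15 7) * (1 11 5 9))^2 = (1 5 15 2 10)(4 7 14 9 11)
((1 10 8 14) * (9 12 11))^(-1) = (1 14 8 10)(9 11 12)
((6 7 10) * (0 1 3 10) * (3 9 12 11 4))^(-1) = (0 7 6 10 3 4 11 12 9 1)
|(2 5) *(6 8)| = 2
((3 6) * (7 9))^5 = ((3 6)(7 9))^5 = (3 6)(7 9)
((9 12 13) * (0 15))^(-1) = (0 15)(9 13 12)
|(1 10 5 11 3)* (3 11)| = |(11)(1 10 5 3)| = 4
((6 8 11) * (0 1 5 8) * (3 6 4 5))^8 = (11)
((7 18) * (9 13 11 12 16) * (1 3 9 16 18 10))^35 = (1 10 7 18 12 11 13 9 3)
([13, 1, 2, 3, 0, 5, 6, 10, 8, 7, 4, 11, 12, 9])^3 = (0 7)(4 9)(10 13)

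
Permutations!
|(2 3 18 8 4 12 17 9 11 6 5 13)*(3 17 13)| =|(2 17 9 11 6 5 3 18 8 4 12 13)| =12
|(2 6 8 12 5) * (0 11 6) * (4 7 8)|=|(0 11 6 4 7 8 12 5 2)|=9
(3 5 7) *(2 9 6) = [0, 1, 9, 5, 4, 7, 2, 3, 8, 6] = (2 9 6)(3 5 7)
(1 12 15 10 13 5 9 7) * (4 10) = [0, 12, 2, 3, 10, 9, 6, 1, 8, 7, 13, 11, 15, 5, 14, 4] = (1 12 15 4 10 13 5 9 7)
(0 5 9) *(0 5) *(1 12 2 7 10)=(1 12 2 7 10)(5 9)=[0, 12, 7, 3, 4, 9, 6, 10, 8, 5, 1, 11, 2]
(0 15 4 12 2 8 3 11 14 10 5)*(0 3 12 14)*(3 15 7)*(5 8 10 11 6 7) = (0 5 15 4 14 11)(2 10 8 12)(3 6 7) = [5, 1, 10, 6, 14, 15, 7, 3, 12, 9, 8, 0, 2, 13, 11, 4]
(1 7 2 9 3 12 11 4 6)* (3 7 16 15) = (1 16 15 3 12 11 4 6)(2 9 7) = [0, 16, 9, 12, 6, 5, 1, 2, 8, 7, 10, 4, 11, 13, 14, 3, 15]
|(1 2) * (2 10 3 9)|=|(1 10 3 9 2)|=5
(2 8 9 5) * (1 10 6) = (1 10 6)(2 8 9 5) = [0, 10, 8, 3, 4, 2, 1, 7, 9, 5, 6]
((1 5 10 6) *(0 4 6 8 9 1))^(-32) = ((0 4 6)(1 5 10 8 9))^(-32) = (0 4 6)(1 8 5 9 10)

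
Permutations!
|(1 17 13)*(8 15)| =|(1 17 13)(8 15)| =6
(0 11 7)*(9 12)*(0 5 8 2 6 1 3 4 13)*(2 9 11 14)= (0 14 2 6 1 3 4 13)(5 8 9 12 11 7)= [14, 3, 6, 4, 13, 8, 1, 5, 9, 12, 10, 7, 11, 0, 2]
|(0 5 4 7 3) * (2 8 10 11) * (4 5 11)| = 8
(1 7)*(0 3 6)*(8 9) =(0 3 6)(1 7)(8 9) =[3, 7, 2, 6, 4, 5, 0, 1, 9, 8]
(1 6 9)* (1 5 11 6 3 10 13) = [0, 3, 2, 10, 4, 11, 9, 7, 8, 5, 13, 6, 12, 1] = (1 3 10 13)(5 11 6 9)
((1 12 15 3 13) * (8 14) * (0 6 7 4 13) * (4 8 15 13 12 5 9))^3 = (0 8 3 7 15 6 14)(1 4)(5 12)(9 13)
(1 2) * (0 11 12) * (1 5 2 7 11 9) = (0 9 1 7 11 12)(2 5) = [9, 7, 5, 3, 4, 2, 6, 11, 8, 1, 10, 12, 0]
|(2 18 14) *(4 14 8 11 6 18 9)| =|(2 9 4 14)(6 18 8 11)| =4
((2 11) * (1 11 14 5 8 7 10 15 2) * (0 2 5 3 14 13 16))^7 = ((0 2 13 16)(1 11)(3 14)(5 8 7 10 15))^7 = (0 16 13 2)(1 11)(3 14)(5 7 15 8 10)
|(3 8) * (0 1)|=2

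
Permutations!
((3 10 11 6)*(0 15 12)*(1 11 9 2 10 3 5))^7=((0 15 12)(1 11 6 5)(2 10 9))^7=(0 15 12)(1 5 6 11)(2 10 9)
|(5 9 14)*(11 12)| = 6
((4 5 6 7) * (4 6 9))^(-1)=(4 9 5)(6 7)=((4 5 9)(6 7))^(-1)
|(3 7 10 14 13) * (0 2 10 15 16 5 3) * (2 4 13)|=|(0 4 13)(2 10 14)(3 7 15 16 5)|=15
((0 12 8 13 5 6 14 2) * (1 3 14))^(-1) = (0 2 14 3 1 6 5 13 8 12)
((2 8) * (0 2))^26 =(0 8 2)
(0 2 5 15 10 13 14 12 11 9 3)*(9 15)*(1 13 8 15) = [2, 13, 5, 0, 4, 9, 6, 7, 15, 3, 8, 1, 11, 14, 12, 10] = (0 2 5 9 3)(1 13 14 12 11)(8 15 10)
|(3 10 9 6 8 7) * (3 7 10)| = |(6 8 10 9)| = 4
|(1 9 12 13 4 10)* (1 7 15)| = 8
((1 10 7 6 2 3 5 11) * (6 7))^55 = ((1 10 6 2 3 5 11))^55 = (1 11 5 3 2 6 10)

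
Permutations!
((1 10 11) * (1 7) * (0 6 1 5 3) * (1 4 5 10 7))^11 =(0 6 4 5 3)(1 11 10 7)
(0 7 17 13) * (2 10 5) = (0 7 17 13)(2 10 5) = [7, 1, 10, 3, 4, 2, 6, 17, 8, 9, 5, 11, 12, 0, 14, 15, 16, 13]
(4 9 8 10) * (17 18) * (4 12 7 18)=(4 9 8 10 12 7 18 17)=[0, 1, 2, 3, 9, 5, 6, 18, 10, 8, 12, 11, 7, 13, 14, 15, 16, 4, 17]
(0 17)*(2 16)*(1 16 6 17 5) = [5, 16, 6, 3, 4, 1, 17, 7, 8, 9, 10, 11, 12, 13, 14, 15, 2, 0] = (0 5 1 16 2 6 17)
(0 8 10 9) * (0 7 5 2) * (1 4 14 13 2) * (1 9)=[8, 4, 0, 3, 14, 9, 6, 5, 10, 7, 1, 11, 12, 2, 13]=(0 8 10 1 4 14 13 2)(5 9 7)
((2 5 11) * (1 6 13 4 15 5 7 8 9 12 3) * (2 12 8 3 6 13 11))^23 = ((1 13 4 15 5 2 7 3)(6 11 12)(8 9))^23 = (1 3 7 2 5 15 4 13)(6 12 11)(8 9)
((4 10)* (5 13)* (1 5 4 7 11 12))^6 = (1 11 10 13)(4 5 12 7)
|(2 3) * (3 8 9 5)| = 5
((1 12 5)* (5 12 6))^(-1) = (12)(1 5 6)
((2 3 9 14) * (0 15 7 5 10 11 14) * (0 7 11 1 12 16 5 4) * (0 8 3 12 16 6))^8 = (16)(0 15 11 14 2 12 6)(3 4 9 8 7)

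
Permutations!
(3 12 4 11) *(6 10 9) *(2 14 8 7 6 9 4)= [0, 1, 14, 12, 11, 5, 10, 6, 7, 9, 4, 3, 2, 13, 8]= (2 14 8 7 6 10 4 11 3 12)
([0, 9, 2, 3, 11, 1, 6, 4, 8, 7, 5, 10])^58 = [0, 7, 2, 3, 10, 9, 6, 11, 8, 4, 1, 5]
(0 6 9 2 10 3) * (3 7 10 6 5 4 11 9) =(0 5 4 11 9 2 6 3)(7 10) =[5, 1, 6, 0, 11, 4, 3, 10, 8, 2, 7, 9]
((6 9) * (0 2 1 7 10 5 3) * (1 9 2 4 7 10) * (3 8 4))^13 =((0 3)(1 10 5 8 4 7)(2 9 6))^13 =(0 3)(1 10 5 8 4 7)(2 9 6)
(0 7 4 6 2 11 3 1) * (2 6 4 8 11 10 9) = (0 7 8 11 3 1)(2 10 9) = [7, 0, 10, 1, 4, 5, 6, 8, 11, 2, 9, 3]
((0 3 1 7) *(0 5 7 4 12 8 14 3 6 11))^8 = (0 11 6)(1 12 14)(3 4 8)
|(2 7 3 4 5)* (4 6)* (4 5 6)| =6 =|(2 7 3 4 6 5)|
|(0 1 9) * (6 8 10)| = 3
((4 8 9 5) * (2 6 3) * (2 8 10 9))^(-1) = (2 8 3 6)(4 5 9 10)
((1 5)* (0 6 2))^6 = (6)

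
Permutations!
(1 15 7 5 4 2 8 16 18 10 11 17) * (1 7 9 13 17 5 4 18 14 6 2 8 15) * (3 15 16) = (2 16 14 6)(3 15 9 13 17 7 4 8)(5 18 10 11) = [0, 1, 16, 15, 8, 18, 2, 4, 3, 13, 11, 5, 12, 17, 6, 9, 14, 7, 10]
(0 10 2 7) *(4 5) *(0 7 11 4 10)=(2 11 4 5 10)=[0, 1, 11, 3, 5, 10, 6, 7, 8, 9, 2, 4]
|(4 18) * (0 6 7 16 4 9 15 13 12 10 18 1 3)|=|(0 6 7 16 4 1 3)(9 15 13 12 10 18)|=42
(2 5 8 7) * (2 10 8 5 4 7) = (2 4 7 10 8) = [0, 1, 4, 3, 7, 5, 6, 10, 2, 9, 8]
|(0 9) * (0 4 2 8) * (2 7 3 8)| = 6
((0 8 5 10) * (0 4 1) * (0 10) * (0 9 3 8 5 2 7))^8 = (0 5 9 3 8 2 7)(1 4 10)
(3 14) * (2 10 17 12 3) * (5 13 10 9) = (2 9 5 13 10 17 12 3 14) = [0, 1, 9, 14, 4, 13, 6, 7, 8, 5, 17, 11, 3, 10, 2, 15, 16, 12]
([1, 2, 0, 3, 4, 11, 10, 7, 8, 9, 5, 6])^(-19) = (0 2 1)(5 11 6 10)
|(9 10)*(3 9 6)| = 4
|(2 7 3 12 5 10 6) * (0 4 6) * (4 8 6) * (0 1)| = 10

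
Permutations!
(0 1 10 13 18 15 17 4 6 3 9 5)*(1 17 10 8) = (0 17 4 6 3 9 5)(1 8)(10 13 18 15) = [17, 8, 2, 9, 6, 0, 3, 7, 1, 5, 13, 11, 12, 18, 14, 10, 16, 4, 15]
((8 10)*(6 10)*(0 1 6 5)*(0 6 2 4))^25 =(0 1 2 4)(5 6 10 8)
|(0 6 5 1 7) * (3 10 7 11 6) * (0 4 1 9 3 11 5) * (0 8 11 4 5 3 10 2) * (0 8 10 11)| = 6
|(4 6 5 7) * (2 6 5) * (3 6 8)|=|(2 8 3 6)(4 5 7)|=12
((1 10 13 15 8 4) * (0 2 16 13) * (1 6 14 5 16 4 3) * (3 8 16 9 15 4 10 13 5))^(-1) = ((0 2 10)(1 13 4 6 14 3)(5 9 15 16))^(-1) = (0 10 2)(1 3 14 6 4 13)(5 16 15 9)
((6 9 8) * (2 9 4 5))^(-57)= ((2 9 8 6 4 5))^(-57)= (2 6)(4 9)(5 8)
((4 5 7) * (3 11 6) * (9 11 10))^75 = (11)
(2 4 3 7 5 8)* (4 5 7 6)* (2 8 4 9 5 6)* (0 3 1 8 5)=[3, 8, 6, 2, 1, 4, 9, 7, 5, 0]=(0 3 2 6 9)(1 8 5 4)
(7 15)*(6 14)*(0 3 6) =(0 3 6 14)(7 15) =[3, 1, 2, 6, 4, 5, 14, 15, 8, 9, 10, 11, 12, 13, 0, 7]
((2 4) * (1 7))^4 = (7)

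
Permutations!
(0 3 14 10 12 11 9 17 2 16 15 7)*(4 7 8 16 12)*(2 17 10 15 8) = [3, 1, 12, 14, 7, 5, 6, 0, 16, 10, 4, 9, 11, 13, 15, 2, 8, 17] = (17)(0 3 14 15 2 12 11 9 10 4 7)(8 16)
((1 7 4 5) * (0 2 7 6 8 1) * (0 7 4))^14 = ((0 2 4 5 7)(1 6 8))^14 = (0 7 5 4 2)(1 8 6)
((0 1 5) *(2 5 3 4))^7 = ((0 1 3 4 2 5))^7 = (0 1 3 4 2 5)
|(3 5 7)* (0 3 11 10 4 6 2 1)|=|(0 3 5 7 11 10 4 6 2 1)|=10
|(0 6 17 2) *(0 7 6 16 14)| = |(0 16 14)(2 7 6 17)| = 12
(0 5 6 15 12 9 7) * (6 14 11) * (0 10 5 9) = (0 9 7 10 5 14 11 6 15 12) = [9, 1, 2, 3, 4, 14, 15, 10, 8, 7, 5, 6, 0, 13, 11, 12]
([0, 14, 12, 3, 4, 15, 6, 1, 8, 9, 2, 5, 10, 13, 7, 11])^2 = (1 7 14)(2 10 12)(5 11 15)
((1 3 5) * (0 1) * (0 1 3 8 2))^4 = (0 8 5)(1 3 2) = ((0 3 5 1 8 2))^4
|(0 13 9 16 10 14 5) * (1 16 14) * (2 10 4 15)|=30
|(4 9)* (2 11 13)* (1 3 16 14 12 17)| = 6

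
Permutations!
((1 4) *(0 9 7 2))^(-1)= ((0 9 7 2)(1 4))^(-1)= (0 2 7 9)(1 4)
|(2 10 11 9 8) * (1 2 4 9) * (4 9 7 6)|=12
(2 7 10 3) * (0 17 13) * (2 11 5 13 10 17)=(0 2 7 17 10 3 11 5 13)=[2, 1, 7, 11, 4, 13, 6, 17, 8, 9, 3, 5, 12, 0, 14, 15, 16, 10]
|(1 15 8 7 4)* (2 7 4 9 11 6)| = 20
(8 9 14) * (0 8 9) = [8, 1, 2, 3, 4, 5, 6, 7, 0, 14, 10, 11, 12, 13, 9] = (0 8)(9 14)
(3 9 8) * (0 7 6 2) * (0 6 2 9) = (0 7 2 6 9 8 3) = [7, 1, 6, 0, 4, 5, 9, 2, 3, 8]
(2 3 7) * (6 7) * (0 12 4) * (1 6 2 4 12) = [1, 6, 3, 2, 0, 5, 7, 4, 8, 9, 10, 11, 12] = (12)(0 1 6 7 4)(2 3)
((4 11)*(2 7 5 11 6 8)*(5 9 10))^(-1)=(2 8 6 4 11 5 10 9 7)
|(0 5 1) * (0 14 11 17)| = |(0 5 1 14 11 17)| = 6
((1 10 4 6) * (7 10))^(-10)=(10)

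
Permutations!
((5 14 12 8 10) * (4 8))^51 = ((4 8 10 5 14 12))^51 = (4 5)(8 14)(10 12)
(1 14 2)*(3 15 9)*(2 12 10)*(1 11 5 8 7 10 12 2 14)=(2 11 5 8 7 10 14)(3 15 9)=[0, 1, 11, 15, 4, 8, 6, 10, 7, 3, 14, 5, 12, 13, 2, 9]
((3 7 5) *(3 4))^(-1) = ((3 7 5 4))^(-1) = (3 4 5 7)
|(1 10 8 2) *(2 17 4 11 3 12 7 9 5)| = |(1 10 8 17 4 11 3 12 7 9 5 2)| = 12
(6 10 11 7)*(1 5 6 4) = (1 5 6 10 11 7 4) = [0, 5, 2, 3, 1, 6, 10, 4, 8, 9, 11, 7]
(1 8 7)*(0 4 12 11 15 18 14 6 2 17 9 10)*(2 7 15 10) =(0 4 12 11 10)(1 8 15 18 14 6 7)(2 17 9) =[4, 8, 17, 3, 12, 5, 7, 1, 15, 2, 0, 10, 11, 13, 6, 18, 16, 9, 14]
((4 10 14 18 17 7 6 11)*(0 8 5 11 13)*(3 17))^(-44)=((0 8 5 11 4 10 14 18 3 17 7 6 13))^(-44)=(0 3 11 6 14 8 17 4 13 18 5 7 10)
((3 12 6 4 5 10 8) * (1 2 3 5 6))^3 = (1 12 3 2)(4 6)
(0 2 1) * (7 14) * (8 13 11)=(0 2 1)(7 14)(8 13 11)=[2, 0, 1, 3, 4, 5, 6, 14, 13, 9, 10, 8, 12, 11, 7]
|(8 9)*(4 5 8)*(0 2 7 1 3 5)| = 9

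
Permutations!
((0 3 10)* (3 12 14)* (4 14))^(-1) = ((0 12 4 14 3 10))^(-1) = (0 10 3 14 4 12)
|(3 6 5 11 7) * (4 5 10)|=|(3 6 10 4 5 11 7)|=7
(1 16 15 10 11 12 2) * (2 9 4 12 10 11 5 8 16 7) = (1 7 2)(4 12 9)(5 8 16 15 11 10) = [0, 7, 1, 3, 12, 8, 6, 2, 16, 4, 5, 10, 9, 13, 14, 11, 15]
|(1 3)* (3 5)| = 3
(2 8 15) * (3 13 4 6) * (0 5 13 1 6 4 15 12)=(0 5 13 15 2 8 12)(1 6 3)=[5, 6, 8, 1, 4, 13, 3, 7, 12, 9, 10, 11, 0, 15, 14, 2]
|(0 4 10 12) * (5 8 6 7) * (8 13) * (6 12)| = 9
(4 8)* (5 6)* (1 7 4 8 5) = [0, 7, 2, 3, 5, 6, 1, 4, 8] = (8)(1 7 4 5 6)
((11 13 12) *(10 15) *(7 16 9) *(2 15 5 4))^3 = (16)(2 5 15 4 10)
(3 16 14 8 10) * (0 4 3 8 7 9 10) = (0 4 3 16 14 7 9 10 8) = [4, 1, 2, 16, 3, 5, 6, 9, 0, 10, 8, 11, 12, 13, 7, 15, 14]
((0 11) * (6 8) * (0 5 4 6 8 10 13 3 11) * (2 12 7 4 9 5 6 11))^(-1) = (2 3 13 10 6 11 4 7 12)(5 9)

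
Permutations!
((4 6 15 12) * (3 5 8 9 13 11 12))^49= ((3 5 8 9 13 11 12 4 6 15))^49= (3 15 6 4 12 11 13 9 8 5)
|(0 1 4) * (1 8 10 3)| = 6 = |(0 8 10 3 1 4)|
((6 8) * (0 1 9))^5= ((0 1 9)(6 8))^5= (0 9 1)(6 8)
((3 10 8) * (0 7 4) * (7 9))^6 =((0 9 7 4)(3 10 8))^6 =(10)(0 7)(4 9)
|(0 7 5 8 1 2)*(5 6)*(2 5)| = 12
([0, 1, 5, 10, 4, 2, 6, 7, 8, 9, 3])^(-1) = (2 5)(3 10)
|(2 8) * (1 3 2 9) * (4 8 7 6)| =|(1 3 2 7 6 4 8 9)| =8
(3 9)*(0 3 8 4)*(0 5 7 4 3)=(3 9 8)(4 5 7)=[0, 1, 2, 9, 5, 7, 6, 4, 3, 8]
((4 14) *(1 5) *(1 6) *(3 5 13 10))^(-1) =(1 6 5 3 10 13)(4 14)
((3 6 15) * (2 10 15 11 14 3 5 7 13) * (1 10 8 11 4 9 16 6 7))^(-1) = (1 5 15 10)(2 13 7 3 14 11 8)(4 6 16 9)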